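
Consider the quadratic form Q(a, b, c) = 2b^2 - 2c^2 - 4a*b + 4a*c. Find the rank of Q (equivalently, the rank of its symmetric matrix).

2

The symmetric matrix is A = [[0, -2, 2], [-2, 2, 0], [2, 0, -2]].
Row reduction of A gives 2 nonzero rows, so rank A = 2.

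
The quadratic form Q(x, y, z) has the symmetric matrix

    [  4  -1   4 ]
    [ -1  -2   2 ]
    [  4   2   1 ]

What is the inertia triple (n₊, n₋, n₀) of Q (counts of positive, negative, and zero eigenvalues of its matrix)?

(2, 1, 0)

Congruent diagonalization of A (simultaneous row and column reduction) yields pivots 4, -9/4, 1.
Counting signs: 2 positive, 1 negative.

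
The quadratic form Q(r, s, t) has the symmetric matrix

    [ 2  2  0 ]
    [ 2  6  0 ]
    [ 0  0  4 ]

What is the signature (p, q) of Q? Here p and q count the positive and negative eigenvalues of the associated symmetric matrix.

(3, 0)

Row-reducing A symmetrically gives the diagonal entries 2, 4, 4.
That gives 3 positive pivots.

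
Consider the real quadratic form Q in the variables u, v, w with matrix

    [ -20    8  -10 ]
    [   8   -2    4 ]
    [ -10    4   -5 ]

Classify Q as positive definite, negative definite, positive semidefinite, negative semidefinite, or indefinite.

Row-reducing A symmetrically gives the diagonal entries -20, 6/5, 0.
Counting signs: 1 positive, 1 negative, 1 zero.
Hence Q is indefinite.

indefinite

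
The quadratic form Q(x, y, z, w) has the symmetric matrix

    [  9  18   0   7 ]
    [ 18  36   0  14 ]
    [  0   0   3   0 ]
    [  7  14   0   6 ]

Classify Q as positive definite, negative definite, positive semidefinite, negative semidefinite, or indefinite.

Symmetric row and column elimination reduces A to a congruent diagonal form with pivots 9, 0, 3, 5/9.
Counting signs: 3 positive, 1 zero.
Hence Q is positive semidefinite.

positive semidefinite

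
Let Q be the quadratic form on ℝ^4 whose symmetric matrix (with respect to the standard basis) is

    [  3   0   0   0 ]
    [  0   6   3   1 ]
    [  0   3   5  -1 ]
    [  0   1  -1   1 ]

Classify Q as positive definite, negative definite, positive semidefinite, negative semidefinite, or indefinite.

positive definite

Congruent diagonalization of A (simultaneous row and column reduction) yields pivots 3, 6, 7/2, 4/21.
Counting signs: 4 positive.
Hence Q is positive definite.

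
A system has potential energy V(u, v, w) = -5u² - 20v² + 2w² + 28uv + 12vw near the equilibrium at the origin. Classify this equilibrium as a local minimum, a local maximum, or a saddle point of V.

saddle point

The Hessian at the origin is H = [[-10, 28, 0], [28, -40, 12], [0, 12, 4]].
Congruent diagonalization of H (simultaneous row and column reduction) yields pivots -10, 192/5, 1/4.
So there are 2 positive, 1 negative pivots.
H is indefinite, so the origin is a saddle point.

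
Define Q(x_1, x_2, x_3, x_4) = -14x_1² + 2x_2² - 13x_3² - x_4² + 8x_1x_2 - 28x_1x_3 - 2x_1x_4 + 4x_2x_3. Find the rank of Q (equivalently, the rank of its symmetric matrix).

The symmetric matrix is A = [[-14, 4, -14, -1], [4, 2, 2, 0], [-14, 2, -13, 0], [-1, 0, 0, -1]].
Congruent diagonalization of A (simultaneous row and column reduction) yields pivots -14, 22/7, -3/11, 3/2.
Counting signs: 2 positive, 2 negative.
The rank is the number of nonzero pivots: 4.

4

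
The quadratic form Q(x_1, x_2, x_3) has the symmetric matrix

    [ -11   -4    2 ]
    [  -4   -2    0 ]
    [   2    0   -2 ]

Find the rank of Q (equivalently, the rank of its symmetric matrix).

Symmetric row and column elimination reduces A to a congruent diagonal form with pivots -11, -6/11, -2/3.
That gives 3 negative pivots.
The rank is the number of nonzero pivots: 3.

3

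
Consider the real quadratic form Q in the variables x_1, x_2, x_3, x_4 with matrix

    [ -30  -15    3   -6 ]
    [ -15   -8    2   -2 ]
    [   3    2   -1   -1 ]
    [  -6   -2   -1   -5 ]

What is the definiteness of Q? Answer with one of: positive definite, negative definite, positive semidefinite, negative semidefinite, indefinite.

negative semidefinite

Row-reducing A symmetrically gives the diagonal entries -30, -1/2, -1/5, 0.
So there are 3 negative, 1 zero pivots.
Hence Q is negative semidefinite.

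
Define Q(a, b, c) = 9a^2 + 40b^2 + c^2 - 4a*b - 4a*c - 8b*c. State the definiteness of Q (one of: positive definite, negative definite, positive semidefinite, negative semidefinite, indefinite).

The symmetric matrix of Q is A = [[9, -2, -2], [-2, 40, -4], [-2, -4, 1]].
Leading principal minors: Δ_1 = 9, Δ_2 = 356, Δ_3 = 20.
All leading principal minors are positive, so by Sylvester's criterion Q is positive definite.

positive definite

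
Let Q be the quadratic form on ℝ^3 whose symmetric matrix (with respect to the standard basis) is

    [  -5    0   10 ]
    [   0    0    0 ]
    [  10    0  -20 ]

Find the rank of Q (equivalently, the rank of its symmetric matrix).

Congruent diagonalization of A (simultaneous row and column reduction) yields pivots -5, 0, 0.
So there are 1 negative, 2 zero pivots.
The rank is the number of nonzero pivots: 1.

1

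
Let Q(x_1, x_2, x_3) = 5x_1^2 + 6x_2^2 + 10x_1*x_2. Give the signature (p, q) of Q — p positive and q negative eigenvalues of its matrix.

Write A = [[5, 5, 0], [5, 6, 0], [0, 0, 0]].
Congruent diagonalization of A (simultaneous row and column reduction) yields pivots 5, 1, 0.
Counting signs: 2 positive, 1 zero.

(2, 0)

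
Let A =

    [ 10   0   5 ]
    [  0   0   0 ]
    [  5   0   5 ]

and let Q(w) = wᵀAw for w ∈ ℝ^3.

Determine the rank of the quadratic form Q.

2

Applying the same elementary operations to the rows and columns of A produces a congruent diagonal matrix with entries 10, 0, 5/2.
That gives 2 positive, 1 zero pivots.
The rank is the number of nonzero pivots: 2.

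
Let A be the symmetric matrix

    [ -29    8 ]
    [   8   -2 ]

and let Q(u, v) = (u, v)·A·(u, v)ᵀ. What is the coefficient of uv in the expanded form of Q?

The coefficient of uv is A[1,2] + A[2,1] = 2·8 = 16.

16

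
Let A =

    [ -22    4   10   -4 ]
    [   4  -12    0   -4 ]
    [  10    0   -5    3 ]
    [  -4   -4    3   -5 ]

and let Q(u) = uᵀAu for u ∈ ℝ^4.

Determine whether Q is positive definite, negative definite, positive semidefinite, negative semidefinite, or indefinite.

Leading principal minors: Δ_1 = -22, Δ_2 = 248, Δ_3 = -40, Δ_4 = 48.
The signs alternate starting with Δ_1 < 0, so by Sylvester's criterion Q is negative definite.

negative definite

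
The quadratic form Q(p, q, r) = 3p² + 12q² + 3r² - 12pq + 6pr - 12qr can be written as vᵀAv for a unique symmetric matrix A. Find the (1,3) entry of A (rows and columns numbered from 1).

3

The coefficient of p·r in Q is 6. For a symmetric A this equals A[1,3] + A[3,1] = 2·A[1,3].
So A[1,3] = 6/2 = 3.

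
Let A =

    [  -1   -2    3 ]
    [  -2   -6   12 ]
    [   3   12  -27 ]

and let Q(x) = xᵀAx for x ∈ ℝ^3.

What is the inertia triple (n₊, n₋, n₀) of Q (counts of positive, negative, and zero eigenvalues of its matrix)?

Congruent diagonalization of A (simultaneous row and column reduction) yields pivots -1, -2, 0.
Counting signs: 2 negative, 1 zero.

(0, 2, 1)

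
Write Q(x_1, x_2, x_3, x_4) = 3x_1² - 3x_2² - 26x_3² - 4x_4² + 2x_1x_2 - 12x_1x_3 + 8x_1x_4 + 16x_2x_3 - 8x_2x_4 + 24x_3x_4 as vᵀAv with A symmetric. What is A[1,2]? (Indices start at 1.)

The coefficient of x_1·x_2 in Q is 2. For a symmetric A this equals A[1,2] + A[2,1] = 2·A[1,2].
So A[1,2] = 2/2 = 1.

1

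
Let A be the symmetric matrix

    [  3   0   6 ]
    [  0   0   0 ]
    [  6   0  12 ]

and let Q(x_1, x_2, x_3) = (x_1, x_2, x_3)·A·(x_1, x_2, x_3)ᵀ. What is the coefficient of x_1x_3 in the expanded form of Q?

The coefficient of x_1x_3 is A[1,3] + A[3,1] = 2·6 = 12.

12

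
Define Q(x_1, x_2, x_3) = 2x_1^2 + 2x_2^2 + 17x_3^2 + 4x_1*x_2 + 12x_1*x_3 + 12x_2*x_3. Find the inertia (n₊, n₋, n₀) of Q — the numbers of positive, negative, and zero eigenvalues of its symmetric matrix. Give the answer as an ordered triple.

(1, 1, 1)

The associated matrix is A = [[2, 2, 6], [2, 2, 6], [6, 6, 17]].
Row-reducing A symmetrically gives the diagonal entries 2, 0, -1.
So there are 1 positive, 1 negative, 1 zero pivots.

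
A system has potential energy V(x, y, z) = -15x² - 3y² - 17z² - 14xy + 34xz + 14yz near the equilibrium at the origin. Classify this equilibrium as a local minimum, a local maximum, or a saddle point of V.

saddle point

The Hessian at the origin is H = [[-30, -14, 34], [-14, -6, 14], [34, 14, -34]].
Congruent diagonalization of H (simultaneous row and column reduction) yields pivots -30, 8/15, -2.
So there are 1 positive, 2 negative pivots.
H is indefinite, so the origin is a saddle point.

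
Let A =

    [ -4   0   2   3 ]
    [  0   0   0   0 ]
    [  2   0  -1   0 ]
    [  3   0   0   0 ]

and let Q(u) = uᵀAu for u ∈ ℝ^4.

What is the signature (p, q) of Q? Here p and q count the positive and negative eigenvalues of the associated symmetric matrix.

(1, 2)

By Sylvester's law of inertia any congruent diagonalization of A has 1 positive, 2 negative and 1 zero entries.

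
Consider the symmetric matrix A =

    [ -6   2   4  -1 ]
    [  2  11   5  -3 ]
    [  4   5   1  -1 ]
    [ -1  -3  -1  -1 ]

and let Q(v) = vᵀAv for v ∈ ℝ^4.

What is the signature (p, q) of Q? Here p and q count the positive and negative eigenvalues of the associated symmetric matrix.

Symmetric row and column elimination reduces A to a congruent diagonal form with pivots -6, 35/3, 8/35, -15/8.
That gives 2 positive, 2 negative pivots.

(2, 2)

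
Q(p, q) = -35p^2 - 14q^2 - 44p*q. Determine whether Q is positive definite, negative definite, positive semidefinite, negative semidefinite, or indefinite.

The symmetric matrix of Q is A = [[-35, -22], [-22, -14]].
Leading principal minors: Δ_1 = -35, Δ_2 = 6.
The signs alternate starting with Δ_1 < 0, so by Sylvester's criterion Q is negative definite.

negative definite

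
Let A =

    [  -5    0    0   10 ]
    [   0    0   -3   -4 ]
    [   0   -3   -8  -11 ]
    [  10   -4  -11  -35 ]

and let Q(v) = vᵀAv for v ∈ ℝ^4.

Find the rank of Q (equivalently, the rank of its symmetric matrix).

Row reduction of A gives 4 nonzero rows, so rank A = 4.

4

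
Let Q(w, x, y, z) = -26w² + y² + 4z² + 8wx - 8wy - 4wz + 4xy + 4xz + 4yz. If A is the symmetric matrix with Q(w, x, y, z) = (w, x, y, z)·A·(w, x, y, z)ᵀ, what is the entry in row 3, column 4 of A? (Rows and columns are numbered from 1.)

2

The coefficient of y·z in Q is 4. For a symmetric A this equals A[3,4] + A[4,3] = 2·A[3,4].
So A[3,4] = 4/2 = 2.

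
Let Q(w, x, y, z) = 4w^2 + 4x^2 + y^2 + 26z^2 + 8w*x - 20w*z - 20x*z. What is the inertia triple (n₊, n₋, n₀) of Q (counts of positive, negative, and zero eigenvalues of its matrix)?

The associated matrix is A = [[4, 4, 0, -10], [4, 4, 0, -10], [0, 0, 1, 0], [-10, -10, 0, 26]].
Congruent diagonalization of A (simultaneous row and column reduction) yields pivots 4, 0, 1, 1.
That gives 3 positive, 1 zero pivots.

(3, 0, 1)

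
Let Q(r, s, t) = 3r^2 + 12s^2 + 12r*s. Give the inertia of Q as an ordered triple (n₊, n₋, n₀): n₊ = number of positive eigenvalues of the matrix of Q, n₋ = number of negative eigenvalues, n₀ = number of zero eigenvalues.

The symmetric matrix is A = [[3, 6, 0], [6, 12, 0], [0, 0, 0]].
Congruent diagonalization of A (simultaneous row and column reduction) yields pivots 3, 0, 0.
So there are 1 positive, 2 zero pivots.

(1, 0, 2)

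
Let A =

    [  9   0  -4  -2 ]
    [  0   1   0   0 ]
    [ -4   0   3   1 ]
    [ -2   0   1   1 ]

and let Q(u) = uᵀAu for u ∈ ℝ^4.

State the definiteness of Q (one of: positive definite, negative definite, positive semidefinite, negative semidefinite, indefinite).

Leading principal minors: Δ_1 = 9, Δ_2 = 9, Δ_3 = 11, Δ_4 = 6.
All leading principal minors are positive, so by Sylvester's criterion Q is positive definite.

positive definite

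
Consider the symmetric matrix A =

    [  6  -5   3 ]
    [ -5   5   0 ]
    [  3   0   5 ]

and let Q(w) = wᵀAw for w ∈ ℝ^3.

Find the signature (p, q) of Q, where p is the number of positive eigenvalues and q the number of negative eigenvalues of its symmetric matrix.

Applying the same elementary operations to the rows and columns of A produces a congruent diagonal matrix with entries 6, 5/6, -4.
Counting signs: 2 positive, 1 negative.

(2, 1)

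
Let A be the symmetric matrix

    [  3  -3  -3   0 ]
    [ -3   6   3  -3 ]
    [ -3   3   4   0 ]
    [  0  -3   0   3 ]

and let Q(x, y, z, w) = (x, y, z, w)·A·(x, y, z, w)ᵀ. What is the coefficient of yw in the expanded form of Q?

The coefficient of yw is A[2,4] + A[4,2] = 2·(-3) = -6.

-6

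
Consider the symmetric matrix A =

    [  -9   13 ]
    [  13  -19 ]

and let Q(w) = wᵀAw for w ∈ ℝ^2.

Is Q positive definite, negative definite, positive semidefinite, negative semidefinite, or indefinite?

Congruent diagonalization of A (simultaneous row and column reduction) yields pivots -9, -2/9.
So there are 2 negative pivots.
Hence Q is negative definite.

negative definite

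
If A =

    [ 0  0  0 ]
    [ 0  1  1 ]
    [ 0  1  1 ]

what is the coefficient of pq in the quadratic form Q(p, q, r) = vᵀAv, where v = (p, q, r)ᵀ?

The coefficient of pq is A[1,2] + A[2,1] = 2·0 = 0.

0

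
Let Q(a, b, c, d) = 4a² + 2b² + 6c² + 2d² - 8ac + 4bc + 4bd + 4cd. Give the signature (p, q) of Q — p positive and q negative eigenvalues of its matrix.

The associated matrix is A = [[4, 0, -4, 0], [0, 2, 2, 2], [-4, 2, 6, 2], [0, 2, 2, 2]].
Row-reducing A symmetrically gives the diagonal entries 4, 2, 0, 0.
Counting signs: 2 positive, 2 zero.

(2, 0)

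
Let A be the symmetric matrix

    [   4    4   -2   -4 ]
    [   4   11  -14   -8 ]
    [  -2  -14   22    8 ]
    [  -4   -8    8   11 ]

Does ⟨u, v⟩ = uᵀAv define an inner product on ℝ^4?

yes

Row-reducing A symmetrically gives the diagonal entries 4, 7, 3/7, 3.
That gives 4 positive pivots.
Hence Q is positive definite.
⟨·,·⟩ is an inner product exactly when A is positive definite.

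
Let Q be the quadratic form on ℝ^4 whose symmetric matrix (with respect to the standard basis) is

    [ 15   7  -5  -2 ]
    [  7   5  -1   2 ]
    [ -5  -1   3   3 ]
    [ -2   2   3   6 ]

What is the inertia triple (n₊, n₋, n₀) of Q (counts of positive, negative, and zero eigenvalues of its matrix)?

(4, 0, 0)

Row-reducing A symmetrically gives the diagonal entries 15, 26/15, 4/13, 3/4.
So there are 4 positive pivots.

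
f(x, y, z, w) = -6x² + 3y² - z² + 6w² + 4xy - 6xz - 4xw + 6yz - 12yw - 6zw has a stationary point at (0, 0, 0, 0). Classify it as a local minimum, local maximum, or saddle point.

The Hessian at the origin is H = [[-12, 4, -6, -4], [4, 6, 6, -12], [-6, 6, -2, -6], [-4, -12, -6, 12]].
Symmetric row and column elimination reduces H to a congruent diagonal form with pivots -12, 22/3, -13/11, -24/13.
So there are 1 positive, 3 negative pivots.
H is indefinite, so the origin is a saddle point.

saddle point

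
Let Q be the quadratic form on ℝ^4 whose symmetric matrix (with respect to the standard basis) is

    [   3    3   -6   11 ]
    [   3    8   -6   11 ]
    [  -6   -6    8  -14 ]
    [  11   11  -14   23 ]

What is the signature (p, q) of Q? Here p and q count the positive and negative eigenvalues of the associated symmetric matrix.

Congruent diagonalization of A (simultaneous row and column reduction) yields pivots 3, 5, -4, -4/3.
So there are 2 positive, 2 negative pivots.

(2, 2)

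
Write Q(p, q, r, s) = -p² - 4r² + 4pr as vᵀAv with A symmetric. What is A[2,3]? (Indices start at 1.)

0

The coefficient of q·r in Q is 0. For a symmetric A this equals A[2,3] + A[3,2] = 2·A[2,3].
So A[2,3] = 0/2 = 0.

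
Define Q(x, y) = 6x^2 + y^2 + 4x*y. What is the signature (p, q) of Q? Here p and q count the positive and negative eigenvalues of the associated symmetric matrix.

(2, 0)

The associated matrix is A = [[6, 2], [2, 1]].
Row-reducing A symmetrically gives the diagonal entries 6, 1/3.
That gives 2 positive pivots.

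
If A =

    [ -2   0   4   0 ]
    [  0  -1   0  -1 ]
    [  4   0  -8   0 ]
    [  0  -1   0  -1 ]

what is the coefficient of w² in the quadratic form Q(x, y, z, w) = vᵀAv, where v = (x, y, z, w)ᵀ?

The coefficient of w² is the diagonal entry A[4,4] = -1.

-1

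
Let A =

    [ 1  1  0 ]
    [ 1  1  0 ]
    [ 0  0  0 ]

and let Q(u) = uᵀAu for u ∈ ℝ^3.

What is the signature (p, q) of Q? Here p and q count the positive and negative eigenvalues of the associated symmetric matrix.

Symmetric row and column elimination reduces A to a congruent diagonal form with pivots 1, 0, 0.
So there are 1 positive, 2 zero pivots.

(1, 0)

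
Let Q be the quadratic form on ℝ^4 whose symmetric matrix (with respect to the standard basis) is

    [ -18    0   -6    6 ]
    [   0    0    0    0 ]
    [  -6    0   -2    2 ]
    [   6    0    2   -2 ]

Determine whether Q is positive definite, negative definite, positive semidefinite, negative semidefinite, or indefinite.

Row-reducing A symmetrically gives the diagonal entries -18, 0, 0, 0.
That gives 1 negative, 3 zero pivots.
Hence Q is negative semidefinite.

negative semidefinite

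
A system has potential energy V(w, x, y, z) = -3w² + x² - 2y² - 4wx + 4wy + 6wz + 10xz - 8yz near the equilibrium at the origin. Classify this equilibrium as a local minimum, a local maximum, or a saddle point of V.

saddle point

The Hessian at the origin is H = [[-6, -4, 4, 6], [-4, 2, 0, 10], [4, 0, -4, -8], [6, 10, -8, 0]].
An LDLᵀ factorisation of H has diagonal entries -6, 14/3, -20/7, -8/5.
So there are 1 positive, 3 negative pivots.
H is indefinite, so the origin is a saddle point.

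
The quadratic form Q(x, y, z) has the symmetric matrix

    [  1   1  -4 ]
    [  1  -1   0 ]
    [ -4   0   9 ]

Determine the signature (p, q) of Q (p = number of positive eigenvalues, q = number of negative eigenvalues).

(2, 1)

Symmetric row and column elimination reduces A to a congruent diagonal form with pivots 1, -2, 1.
Counting signs: 2 positive, 1 negative.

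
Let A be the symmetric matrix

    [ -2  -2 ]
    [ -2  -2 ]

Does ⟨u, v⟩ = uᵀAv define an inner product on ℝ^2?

no

Applying the same elementary operations to the rows and columns of A produces a congruent diagonal matrix with entries -2, 0.
That gives 1 negative, 1 zero pivots.
Hence Q is negative semidefinite.
⟨·,·⟩ is an inner product exactly when A is positive definite.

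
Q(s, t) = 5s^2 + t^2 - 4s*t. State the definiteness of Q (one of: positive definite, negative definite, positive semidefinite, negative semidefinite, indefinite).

positive definite

The associated matrix is A = [[5, -2], [-2, 1]].
Applying the same elementary operations to the rows and columns of A produces a congruent diagonal matrix with entries 5, 1/5.
So there are 2 positive pivots.
Hence Q is positive definite.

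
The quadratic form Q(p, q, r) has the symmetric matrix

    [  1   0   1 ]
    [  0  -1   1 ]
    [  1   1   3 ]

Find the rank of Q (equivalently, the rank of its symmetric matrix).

Applying the same elementary operations to the rows and columns of A produces a congruent diagonal matrix with entries 1, -1, 3.
Counting signs: 2 positive, 1 negative.
The rank is the number of nonzero pivots: 3.

3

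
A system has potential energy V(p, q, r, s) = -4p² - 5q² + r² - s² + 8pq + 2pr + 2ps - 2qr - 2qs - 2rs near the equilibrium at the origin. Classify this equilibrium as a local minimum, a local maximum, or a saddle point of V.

saddle point

The Hessian at the origin is H = [[-8, 8, 2, 2], [8, -10, -2, -2], [2, -2, 2, -2], [2, -2, -2, -2]].
An LDLᵀ factorisation of H has diagonal entries -8, -2, 5/2, -12/5.
That gives 1 positive, 3 negative pivots.
H is indefinite, so the origin is a saddle point.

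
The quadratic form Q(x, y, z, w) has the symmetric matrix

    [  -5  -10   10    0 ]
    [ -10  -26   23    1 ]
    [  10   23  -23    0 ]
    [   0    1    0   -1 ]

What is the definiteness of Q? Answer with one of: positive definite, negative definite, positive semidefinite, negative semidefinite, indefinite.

Leading principal minors: Δ_1 = -5, Δ_2 = 30, Δ_3 = -45, Δ_4 = 30.
The signs alternate starting with Δ_1 < 0, so by Sylvester's criterion Q is negative definite.

negative definite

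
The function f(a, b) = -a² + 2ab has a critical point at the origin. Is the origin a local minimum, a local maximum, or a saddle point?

The Hessian at the origin is H = [[-2, 2], [2, 0]].
det H = -2·0 − (2)² = -4 < 0, so H is indefinite.
Therefore the origin is a saddle point.

saddle point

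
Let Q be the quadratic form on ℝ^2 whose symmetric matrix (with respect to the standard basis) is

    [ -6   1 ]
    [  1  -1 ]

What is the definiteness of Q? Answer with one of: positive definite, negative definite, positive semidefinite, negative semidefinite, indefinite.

For the 2×2 matrix [[-6, 1], [1, -1]]: det = -6·-1 − (1)² = 5, trace = -7.
det > 0 so both eigenvalues share the sign of the trace; trace = -7 < 0 ⇒ both negative.

negative definite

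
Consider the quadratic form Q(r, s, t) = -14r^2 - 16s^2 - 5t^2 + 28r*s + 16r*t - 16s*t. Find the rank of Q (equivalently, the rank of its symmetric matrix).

The symmetric matrix is A = [[-14, 14, 8], [14, -16, -8], [8, -8, -5]].
Congruent diagonalization of A (simultaneous row and column reduction) yields pivots -14, -2, -3/7.
So there are 3 negative pivots.
The rank is the number of nonzero pivots: 3.

3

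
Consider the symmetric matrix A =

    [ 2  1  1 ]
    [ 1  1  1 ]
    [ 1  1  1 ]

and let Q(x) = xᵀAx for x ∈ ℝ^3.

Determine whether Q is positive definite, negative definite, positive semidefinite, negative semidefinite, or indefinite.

Row-reducing A symmetrically gives the diagonal entries 2, 1/2, 0.
That gives 2 positive, 1 zero pivots.
Hence Q is positive semidefinite.

positive semidefinite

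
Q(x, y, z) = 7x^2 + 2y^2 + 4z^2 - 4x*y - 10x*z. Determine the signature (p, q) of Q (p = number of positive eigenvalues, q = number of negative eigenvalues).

(2, 1)

The associated matrix is A = [[7, -2, -5], [-2, 2, 0], [-5, 0, 4]].
Applying the same elementary operations to the rows and columns of A produces a congruent diagonal matrix with entries 7, 10/7, -1.
So there are 2 positive, 1 negative pivots.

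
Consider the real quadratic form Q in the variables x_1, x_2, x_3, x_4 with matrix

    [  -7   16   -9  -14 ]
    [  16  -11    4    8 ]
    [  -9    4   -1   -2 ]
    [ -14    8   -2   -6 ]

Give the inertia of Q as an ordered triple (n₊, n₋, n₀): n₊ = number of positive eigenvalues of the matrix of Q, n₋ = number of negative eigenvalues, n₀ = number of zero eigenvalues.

Congruent diagonalization of A (simultaneous row and column reduction) yields pivots -7, 179/7, -30/179, 2/3.
So there are 2 positive, 2 negative pivots.

(2, 2, 0)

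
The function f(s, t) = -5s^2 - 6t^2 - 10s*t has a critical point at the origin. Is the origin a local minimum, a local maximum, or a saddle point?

local maximum

The Hessian at the origin is H = [[-10, -10], [-10, -12]].
det H = -10·-12 − (-10)² = 20 > 0 and H[1,1] = -10 < 0, so H is negative definite.
Therefore the origin is a local maximum.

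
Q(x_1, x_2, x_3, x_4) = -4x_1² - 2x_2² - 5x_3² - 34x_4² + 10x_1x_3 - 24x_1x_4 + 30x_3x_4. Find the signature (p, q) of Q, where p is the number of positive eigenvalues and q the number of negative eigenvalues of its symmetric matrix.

The associated matrix is A = [[-4, 0, 5, -12], [0, -2, 0, 0], [5, 0, -5, 15], [-12, 0, 15, -34]].
Congruent diagonalization of A (simultaneous row and column reduction) yields pivots -4, -2, 5/4, 2.
So there are 2 positive, 2 negative pivots.

(2, 2)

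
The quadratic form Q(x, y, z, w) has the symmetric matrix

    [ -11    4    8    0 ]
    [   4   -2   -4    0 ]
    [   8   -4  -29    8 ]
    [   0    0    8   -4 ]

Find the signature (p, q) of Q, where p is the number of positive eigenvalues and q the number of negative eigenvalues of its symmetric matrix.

(0, 4)

Symmetric row and column elimination reduces A to a congruent diagonal form with pivots -11, -6/11, -21, -20/21.
Counting signs: 4 negative.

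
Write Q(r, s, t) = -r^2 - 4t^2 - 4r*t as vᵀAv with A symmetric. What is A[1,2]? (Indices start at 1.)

0

The coefficient of r·s in Q is 0. For a symmetric A this equals A[1,2] + A[2,1] = 2·A[1,2].
So A[1,2] = 0/2 = 0.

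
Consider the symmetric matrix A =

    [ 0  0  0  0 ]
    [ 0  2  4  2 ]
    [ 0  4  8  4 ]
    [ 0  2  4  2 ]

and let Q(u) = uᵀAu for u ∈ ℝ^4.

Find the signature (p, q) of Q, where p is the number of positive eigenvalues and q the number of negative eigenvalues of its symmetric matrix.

Row-reducing A symmetrically gives the diagonal entries 0, 2, 0, 0.
Counting signs: 1 positive, 3 zero.

(1, 0)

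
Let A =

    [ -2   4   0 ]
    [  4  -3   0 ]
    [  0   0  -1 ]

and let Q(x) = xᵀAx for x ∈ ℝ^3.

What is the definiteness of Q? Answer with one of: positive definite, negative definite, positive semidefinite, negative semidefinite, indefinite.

Row-reducing A symmetrically gives the diagonal entries -2, 5, -1.
Counting signs: 1 positive, 2 negative.
Hence Q is indefinite.

indefinite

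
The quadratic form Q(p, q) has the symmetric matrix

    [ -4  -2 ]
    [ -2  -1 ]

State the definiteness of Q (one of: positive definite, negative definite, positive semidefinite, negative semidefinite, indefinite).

Congruent diagonalization of A (simultaneous row and column reduction) yields pivots -4, 0.
So there are 1 negative, 1 zero pivots.
Hence Q is negative semidefinite.

negative semidefinite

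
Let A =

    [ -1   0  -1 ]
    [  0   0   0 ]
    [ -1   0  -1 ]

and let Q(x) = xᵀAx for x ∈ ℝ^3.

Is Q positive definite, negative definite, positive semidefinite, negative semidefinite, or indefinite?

Symmetric row and column elimination reduces A to a congruent diagonal form with pivots -1, 0, 0.
So there are 1 negative, 2 zero pivots.
Hence Q is negative semidefinite.

negative semidefinite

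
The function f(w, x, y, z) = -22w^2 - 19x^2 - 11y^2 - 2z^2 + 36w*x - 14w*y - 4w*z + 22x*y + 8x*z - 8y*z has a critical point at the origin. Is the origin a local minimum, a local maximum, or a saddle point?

The Hessian at the origin is H = [[-44, 36, -14, -4], [36, -38, 22, 8], [-14, 22, -22, -8], [-4, 8, -8, -4]].
Row-reducing H symmetrically gives the diagonal entries -44, -94/11, -213/47, -60/71.
Counting signs: 4 negative.
H is negative definite, so the origin is a strict local maximum.

local maximum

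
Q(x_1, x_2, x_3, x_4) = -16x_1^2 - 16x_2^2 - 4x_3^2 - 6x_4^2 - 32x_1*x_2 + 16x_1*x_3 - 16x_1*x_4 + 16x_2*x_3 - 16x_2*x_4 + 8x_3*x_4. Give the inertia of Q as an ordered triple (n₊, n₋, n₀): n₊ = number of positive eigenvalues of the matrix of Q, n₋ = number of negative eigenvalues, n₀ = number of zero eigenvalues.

The symmetric matrix is A = [[-16, -16, 8, -8], [-16, -16, 8, -8], [8, 8, -4, 4], [-8, -8, 4, -6]].
Symmetric row and column elimination reduces A to a congruent diagonal form with pivots -16, 0, 0, -2.
That gives 2 negative, 2 zero pivots.

(0, 2, 2)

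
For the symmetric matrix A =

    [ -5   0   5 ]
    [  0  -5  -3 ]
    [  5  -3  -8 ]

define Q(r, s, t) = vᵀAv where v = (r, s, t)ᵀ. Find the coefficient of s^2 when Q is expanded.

The coefficient of s^2 is the diagonal entry A[2,2] = -5.

-5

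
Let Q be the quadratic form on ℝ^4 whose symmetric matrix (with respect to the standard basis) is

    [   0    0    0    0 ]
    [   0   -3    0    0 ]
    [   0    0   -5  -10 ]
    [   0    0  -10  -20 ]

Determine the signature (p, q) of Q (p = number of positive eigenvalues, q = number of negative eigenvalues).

Symmetric row and column elimination reduces A to a congruent diagonal form with pivots 0, -3, -5, 0.
That gives 2 negative, 2 zero pivots.

(0, 2)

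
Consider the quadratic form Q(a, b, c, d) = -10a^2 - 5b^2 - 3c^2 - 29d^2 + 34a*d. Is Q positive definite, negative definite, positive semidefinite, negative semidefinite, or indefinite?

Write A = [[-10, 0, 0, 17], [0, -5, 0, 0], [0, 0, -3, 0], [17, 0, 0, -29]].
An LDLᵀ factorisation of A has diagonal entries -10, -5, -3, -1/10.
So there are 4 negative pivots.
Hence Q is negative definite.

negative definite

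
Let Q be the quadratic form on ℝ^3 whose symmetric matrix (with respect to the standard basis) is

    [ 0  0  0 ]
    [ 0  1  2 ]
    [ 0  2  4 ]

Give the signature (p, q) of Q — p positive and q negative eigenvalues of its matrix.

Applying the same elementary operations to the rows and columns of A produces a congruent diagonal matrix with entries 0, 1, 0.
That gives 1 positive, 2 zero pivots.

(1, 0)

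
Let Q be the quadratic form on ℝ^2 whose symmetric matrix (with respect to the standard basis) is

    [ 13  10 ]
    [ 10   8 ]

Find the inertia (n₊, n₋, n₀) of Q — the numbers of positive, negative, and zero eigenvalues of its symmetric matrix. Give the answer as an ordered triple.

(2, 0, 0)

An LDLᵀ factorisation of A has diagonal entries 13, 4/13.
That gives 2 positive pivots.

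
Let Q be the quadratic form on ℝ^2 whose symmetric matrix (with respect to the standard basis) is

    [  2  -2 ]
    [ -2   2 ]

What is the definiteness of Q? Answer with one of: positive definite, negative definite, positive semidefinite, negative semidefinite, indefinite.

For the 2×2 matrix [[2, -2], [-2, 2]]: det = 2·2 − (-2)² = 0, trace = 4.
det = 0 so one eigenvalue is zero; the form is semidefinite with the sign of the trace.

positive semidefinite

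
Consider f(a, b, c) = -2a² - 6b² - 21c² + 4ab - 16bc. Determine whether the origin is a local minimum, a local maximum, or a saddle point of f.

The Hessian at the origin is H = [[-4, 4, 0], [4, -12, -16], [0, -16, -42]].
Congruent diagonalization of H (simultaneous row and column reduction) yields pivots -4, -8, -10.
That gives 3 negative pivots.
H is negative definite, so the origin is a strict local maximum.

local maximum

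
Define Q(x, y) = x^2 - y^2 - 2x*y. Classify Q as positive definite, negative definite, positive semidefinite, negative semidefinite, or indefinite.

The symmetric matrix of Q is [[1, -1], [-1, -1]].
For the 2×2 matrix [[1, -1], [-1, -1]]: det = 1·-1 − (-1)² = -2, trace = 0.
det < 0 so the eigenvalues have opposite signs; the form is indefinite.

indefinite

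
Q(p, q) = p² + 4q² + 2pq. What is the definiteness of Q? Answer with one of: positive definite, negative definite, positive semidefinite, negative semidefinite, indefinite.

positive definite

The symmetric matrix of Q is A = [[1, 1], [1, 4]].
Leading principal minors: Δ_1 = 1, Δ_2 = 3.
All leading principal minors are positive, so by Sylvester's criterion Q is positive definite.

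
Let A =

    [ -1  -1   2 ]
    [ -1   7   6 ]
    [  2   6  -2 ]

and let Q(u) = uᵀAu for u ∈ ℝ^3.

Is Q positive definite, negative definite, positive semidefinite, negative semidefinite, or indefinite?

Symmetric row and column elimination reduces A to a congruent diagonal form with pivots -1, 8, 0.
That gives 1 positive, 1 negative, 1 zero pivots.
Hence Q is indefinite.

indefinite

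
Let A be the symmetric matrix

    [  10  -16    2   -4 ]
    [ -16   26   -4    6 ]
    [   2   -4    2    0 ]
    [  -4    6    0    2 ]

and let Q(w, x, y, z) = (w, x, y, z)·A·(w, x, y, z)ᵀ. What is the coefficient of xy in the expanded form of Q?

The coefficient of xy is A[2,3] + A[3,2] = 2·(-4) = -8.

-8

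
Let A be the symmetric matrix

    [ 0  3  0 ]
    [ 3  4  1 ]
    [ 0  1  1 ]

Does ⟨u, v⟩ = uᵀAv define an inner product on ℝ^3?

A is congruent to a diagonal matrix with 2 positive, 1 negative and 0 zero entries, so Q is indefinite.
⟨·,·⟩ is an inner product exactly when A is positive definite.

no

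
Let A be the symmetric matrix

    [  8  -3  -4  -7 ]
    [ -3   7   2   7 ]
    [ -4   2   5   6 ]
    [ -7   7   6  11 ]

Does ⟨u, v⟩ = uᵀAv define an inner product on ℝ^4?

yes

Leading principal minors: Δ_1 = 8, Δ_2 = 47, Δ_3 = 139, Δ_4 = 12.
All leading principal minors are positive, so by Sylvester's criterion Q is positive definite.
⟨·,·⟩ is an inner product exactly when A is positive definite.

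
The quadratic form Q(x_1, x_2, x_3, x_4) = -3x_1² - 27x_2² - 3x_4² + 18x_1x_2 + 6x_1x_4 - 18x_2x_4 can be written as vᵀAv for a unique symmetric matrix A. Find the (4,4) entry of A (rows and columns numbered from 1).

-3

The coefficient of x_4² in Q is -3, and that is exactly A[4,4].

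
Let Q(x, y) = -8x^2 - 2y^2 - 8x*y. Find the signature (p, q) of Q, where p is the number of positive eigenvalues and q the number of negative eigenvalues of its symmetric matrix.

(0, 1)

The symmetric matrix is A = [[-8, -4], [-4, -2]].
Applying the same elementary operations to the rows and columns of A produces a congruent diagonal matrix with entries -8, 0.
That gives 1 negative, 1 zero pivots.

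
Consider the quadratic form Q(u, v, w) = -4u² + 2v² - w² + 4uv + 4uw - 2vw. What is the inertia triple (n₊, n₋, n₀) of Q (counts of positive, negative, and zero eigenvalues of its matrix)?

The associated matrix is A = [[-4, 2, 2], [2, 2, -1], [2, -1, -1]].
Symmetric row and column elimination reduces A to a congruent diagonal form with pivots -4, 3, 0.
Counting signs: 1 positive, 1 negative, 1 zero.

(1, 1, 1)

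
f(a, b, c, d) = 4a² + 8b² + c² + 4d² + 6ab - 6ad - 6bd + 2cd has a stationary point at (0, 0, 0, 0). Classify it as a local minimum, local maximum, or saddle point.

The Hessian at the origin is H = [[8, 6, 0, -6], [6, 16, 0, -6], [0, 0, 2, 2], [-6, -6, 2, 8]].
Applying the same elementary operations to the rows and columns of H produces a congruent diagonal matrix with entries 8, 23/2, 2, 30/23.
Counting signs: 4 positive.
H is positive definite, so the origin is a strict local minimum.

local minimum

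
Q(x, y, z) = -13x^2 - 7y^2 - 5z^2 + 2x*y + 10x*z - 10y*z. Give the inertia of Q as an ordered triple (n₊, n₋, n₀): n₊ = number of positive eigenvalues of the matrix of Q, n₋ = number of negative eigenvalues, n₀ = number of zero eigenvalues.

(0, 2, 1)

The associated matrix is A = [[-13, 1, 5], [1, -7, -5], [5, -5, -5]].
Congruent diagonalization of A (simultaneous row and column reduction) yields pivots -13, -90/13, 0.
That gives 2 negative, 1 zero pivots.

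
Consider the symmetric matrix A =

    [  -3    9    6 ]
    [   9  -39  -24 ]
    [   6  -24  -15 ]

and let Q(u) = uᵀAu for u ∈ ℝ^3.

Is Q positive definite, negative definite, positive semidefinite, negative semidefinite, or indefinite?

Congruent diagonalization of A (simultaneous row and column reduction) yields pivots -3, -12, 0.
That gives 2 negative, 1 zero pivots.
Hence Q is negative semidefinite.

negative semidefinite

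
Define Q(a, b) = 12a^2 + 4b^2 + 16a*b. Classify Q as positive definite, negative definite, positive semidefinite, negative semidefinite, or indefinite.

indefinite

The symmetric matrix of Q is [[12, 8], [8, 4]].
For the 2×2 matrix [[12, 8], [8, 4]]: det = 12·4 − (8)² = -16, trace = 16.
det < 0 so the eigenvalues have opposite signs; the form is indefinite.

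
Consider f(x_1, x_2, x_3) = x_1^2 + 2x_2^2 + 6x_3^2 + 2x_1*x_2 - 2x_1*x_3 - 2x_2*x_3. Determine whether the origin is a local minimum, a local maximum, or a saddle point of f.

local minimum

The Hessian at the origin is H = [[2, 2, -2], [2, 4, -2], [-2, -2, 12]].
Symmetric row and column elimination reduces H to a congruent diagonal form with pivots 2, 2, 10.
So there are 3 positive pivots.
H is positive definite, so the origin is a strict local minimum.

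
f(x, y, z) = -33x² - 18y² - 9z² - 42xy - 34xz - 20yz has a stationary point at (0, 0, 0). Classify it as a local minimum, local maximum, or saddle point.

local maximum

The Hessian at the origin is H = [[-66, -42, -34], [-42, -36, -20], [-34, -20, -18]].
An LDLᵀ factorisation of H has diagonal entries -66, -102/11, -10/51.
That gives 3 negative pivots.
H is negative definite, so the origin is a strict local maximum.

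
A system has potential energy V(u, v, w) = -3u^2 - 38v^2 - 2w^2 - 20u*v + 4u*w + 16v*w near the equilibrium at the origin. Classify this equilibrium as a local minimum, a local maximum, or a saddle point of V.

local maximum

The Hessian at the origin is H = [[-6, -20, 4], [-20, -76, 16], [4, 16, -4]].
Congruent diagonalization of H (simultaneous row and column reduction) yields pivots -6, -28/3, -4/7.
So there are 3 negative pivots.
H is negative definite, so the origin is a strict local maximum.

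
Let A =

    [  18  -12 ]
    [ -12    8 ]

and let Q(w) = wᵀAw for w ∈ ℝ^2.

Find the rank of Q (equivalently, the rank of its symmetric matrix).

1

Symmetric row and column elimination reduces A to a congruent diagonal form with pivots 18, 0.
Counting signs: 1 positive, 1 zero.
The rank is the number of nonzero pivots: 1.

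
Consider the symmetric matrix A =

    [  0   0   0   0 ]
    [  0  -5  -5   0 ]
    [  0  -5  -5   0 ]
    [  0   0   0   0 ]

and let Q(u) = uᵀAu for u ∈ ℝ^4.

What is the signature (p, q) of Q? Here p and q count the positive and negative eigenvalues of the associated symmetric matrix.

(0, 1)

Row-reducing A symmetrically gives the diagonal entries 0, -5, 0, 0.
Counting signs: 1 negative, 3 zero.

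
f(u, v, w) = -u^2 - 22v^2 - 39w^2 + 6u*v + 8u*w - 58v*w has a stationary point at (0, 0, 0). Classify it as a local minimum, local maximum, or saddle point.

local maximum

The Hessian at the origin is H = [[-2, 6, 8], [6, -44, -58], [8, -58, -78]].
An LDLᵀ factorisation of H has diagonal entries -2, -26, -20/13.
That gives 3 negative pivots.
H is negative definite, so the origin is a strict local maximum.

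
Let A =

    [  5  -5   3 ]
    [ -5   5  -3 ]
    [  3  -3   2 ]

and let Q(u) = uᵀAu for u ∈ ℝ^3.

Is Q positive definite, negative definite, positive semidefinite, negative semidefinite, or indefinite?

Symmetric row and column elimination reduces A to a congruent diagonal form with pivots 5, 0, 1/5.
Counting signs: 2 positive, 1 zero.
Hence Q is positive semidefinite.

positive semidefinite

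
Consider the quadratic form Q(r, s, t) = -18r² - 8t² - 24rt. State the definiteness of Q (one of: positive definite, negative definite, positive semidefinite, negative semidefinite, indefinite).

negative semidefinite

Write A = [[-18, 0, -12], [0, 0, 0], [-12, 0, -8]].
Row-reducing A symmetrically gives the diagonal entries -18, 0, 0.
So there are 1 negative, 2 zero pivots.
Hence Q is negative semidefinite.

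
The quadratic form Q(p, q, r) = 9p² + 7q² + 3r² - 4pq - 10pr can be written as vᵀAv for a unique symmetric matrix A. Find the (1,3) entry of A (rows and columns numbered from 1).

The coefficient of p·r in Q is -10. For a symmetric A this equals A[1,3] + A[3,1] = 2·A[1,3].
So A[1,3] = -10/2 = -5.

-5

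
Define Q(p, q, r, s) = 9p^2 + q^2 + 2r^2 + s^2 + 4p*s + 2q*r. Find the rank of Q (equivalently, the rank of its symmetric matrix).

The associated matrix is A = [[9, 0, 0, 2], [0, 1, 1, 0], [0, 1, 2, 0], [2, 0, 0, 1]].
Row-reducing A symmetrically gives the diagonal entries 9, 1, 1, 5/9.
So there are 4 positive pivots.
The rank is the number of nonzero pivots: 4.

4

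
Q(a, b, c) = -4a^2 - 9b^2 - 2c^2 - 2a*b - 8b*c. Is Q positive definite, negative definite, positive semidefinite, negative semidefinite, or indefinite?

negative definite

The symmetric matrix is A = [[-4, -1, 0], [-1, -9, -4], [0, -4, -2]].
Symmetric row and column elimination reduces A to a congruent diagonal form with pivots -4, -35/4, -6/35.
That gives 3 negative pivots.
Hence Q is negative definite.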